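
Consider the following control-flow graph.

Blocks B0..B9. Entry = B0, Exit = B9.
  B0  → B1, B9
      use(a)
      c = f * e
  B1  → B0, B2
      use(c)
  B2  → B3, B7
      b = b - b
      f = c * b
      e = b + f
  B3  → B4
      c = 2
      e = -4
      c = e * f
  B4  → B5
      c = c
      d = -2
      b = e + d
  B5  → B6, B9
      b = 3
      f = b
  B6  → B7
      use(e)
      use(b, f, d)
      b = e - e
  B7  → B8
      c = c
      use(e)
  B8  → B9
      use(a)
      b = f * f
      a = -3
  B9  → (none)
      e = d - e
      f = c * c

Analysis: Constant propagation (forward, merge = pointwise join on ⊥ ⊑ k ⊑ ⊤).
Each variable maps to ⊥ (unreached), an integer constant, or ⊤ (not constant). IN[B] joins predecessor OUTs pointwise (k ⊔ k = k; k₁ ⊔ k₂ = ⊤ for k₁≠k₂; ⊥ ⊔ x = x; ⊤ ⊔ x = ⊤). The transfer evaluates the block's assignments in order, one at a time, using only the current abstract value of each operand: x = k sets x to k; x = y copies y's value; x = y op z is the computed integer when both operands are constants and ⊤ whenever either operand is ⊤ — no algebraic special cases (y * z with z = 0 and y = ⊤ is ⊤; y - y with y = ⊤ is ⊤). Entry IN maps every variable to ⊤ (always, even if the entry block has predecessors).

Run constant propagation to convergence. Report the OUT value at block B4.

Answer: {a: ⊤, b: -6, c: ⊤, d: -2, e: -4, f: ⊤}

Derivation:
Converged values:
  B0: | IN=(all ⊤) | OUT=(all ⊤)
  B1: | IN=(all ⊤) | OUT=(all ⊤)
  B2: | IN=(all ⊤) | OUT=(all ⊤)
  B3: | IN=(all ⊤) | OUT={e:-4; rest ⊤}
  B4: | IN={e:-4; rest ⊤} | OUT={b:-6, d:-2, e:-4; rest ⊤}
  B5: | IN={b:-6, d:-2, e:-4; rest ⊤} | OUT={b:3, d:-2, e:-4, f:3; rest ⊤}
  B6: | IN={b:3, d:-2, e:-4, f:3; rest ⊤} | OUT={b:0, d:-2, e:-4, f:3; rest ⊤}
  B7: | IN=(all ⊤) | OUT=(all ⊤)
  B8: | IN=(all ⊤) | OUT={a:-3; rest ⊤}
  B9: | IN=(all ⊤) | OUT=(all ⊤)

Merge at B4: IN[B4] = OUT[B3] = {a: ⊤, b: ⊤, c: ⊤, d: ⊤, e: -4, f: ⊤}
Applying B4's transfer function to that IN value gives OUT[B4] (row B4 above).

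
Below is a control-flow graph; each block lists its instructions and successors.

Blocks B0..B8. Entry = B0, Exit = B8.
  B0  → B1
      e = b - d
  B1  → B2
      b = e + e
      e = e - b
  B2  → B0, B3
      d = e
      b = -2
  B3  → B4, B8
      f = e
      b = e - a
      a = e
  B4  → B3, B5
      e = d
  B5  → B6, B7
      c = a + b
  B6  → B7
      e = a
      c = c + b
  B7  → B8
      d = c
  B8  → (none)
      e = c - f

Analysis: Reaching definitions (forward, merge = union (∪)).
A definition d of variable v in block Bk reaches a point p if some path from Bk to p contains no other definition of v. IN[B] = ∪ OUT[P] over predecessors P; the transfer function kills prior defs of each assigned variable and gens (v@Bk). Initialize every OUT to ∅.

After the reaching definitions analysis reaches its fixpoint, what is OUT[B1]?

Answer: {b@B1, d@B2, e@B1}

Derivation:
Converged values:
  B0:   IN={b@B2, d@B2, e@B1}   OUT={b@B2, d@B2, e@B0}
  B1:   IN={b@B2, d@B2, e@B0}   OUT={b@B1, d@B2, e@B1}
  B2:   IN={b@B1, d@B2, e@B1}   OUT={b@B2, d@B2, e@B1}
  B3:   IN={a@B3, b@B2, b@B3, d@B2, e@B1, e@B4, f@B3}   OUT={a@B3, b@B3, d@B2, e@B1, e@B4, f@B3}
  B4:   IN={a@B3, b@B3, d@B2, e@B1, e@B4, f@B3}   OUT={a@B3, b@B3, d@B2, e@B4, f@B3}
  B5:   IN={a@B3, b@B3, d@B2, e@B4, f@B3}   OUT={a@B3, b@B3, c@B5, d@B2, e@B4, f@B3}
  B6:   IN={a@B3, b@B3, c@B5, d@B2, e@B4, f@B3}   OUT={a@B3, b@B3, c@B6, d@B2, e@B6, f@B3}
  B7:   IN={a@B3, b@B3, c@B5, c@B6, d@B2, e@B4, e@B6, f@B3}   OUT={a@B3, b@B3, c@B5, c@B6, d@B7, e@B4, e@B6, f@B3}
  B8:   IN={a@B3, b@B3, c@B5, c@B6, d@B2, d@B7, e@B1, e@B4, e@B6, f@B3}   OUT={a@B3, b@B3, c@B5, c@B6, d@B2, d@B7, e@B8, f@B3}

Merge at B1: IN[B1] = OUT[B0] = {b@B2, d@B2, e@B0}
Applying B1's transfer function to that IN value gives OUT[B1] (row B1 above).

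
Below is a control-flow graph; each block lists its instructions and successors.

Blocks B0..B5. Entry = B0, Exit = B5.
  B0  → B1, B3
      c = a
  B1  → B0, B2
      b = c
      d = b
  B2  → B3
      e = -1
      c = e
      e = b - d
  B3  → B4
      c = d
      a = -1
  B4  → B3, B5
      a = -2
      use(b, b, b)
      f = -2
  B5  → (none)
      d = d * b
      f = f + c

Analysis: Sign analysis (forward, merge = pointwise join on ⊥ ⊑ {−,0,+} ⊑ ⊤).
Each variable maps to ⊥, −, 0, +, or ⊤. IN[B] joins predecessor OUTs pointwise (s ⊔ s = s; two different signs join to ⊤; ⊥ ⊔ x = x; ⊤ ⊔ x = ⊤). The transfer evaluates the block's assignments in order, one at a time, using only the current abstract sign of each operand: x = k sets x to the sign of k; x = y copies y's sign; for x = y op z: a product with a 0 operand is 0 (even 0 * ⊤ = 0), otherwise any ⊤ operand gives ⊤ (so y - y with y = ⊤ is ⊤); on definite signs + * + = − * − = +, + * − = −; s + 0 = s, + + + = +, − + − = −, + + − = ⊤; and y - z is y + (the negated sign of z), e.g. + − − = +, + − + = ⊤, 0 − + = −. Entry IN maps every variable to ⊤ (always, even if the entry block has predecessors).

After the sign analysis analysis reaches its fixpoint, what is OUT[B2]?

Fixpoint table:
  B0:   IN=(all ⊤)   OUT=(all ⊤)
  B1:   IN=(all ⊤)   OUT=(all ⊤)
  B2:   IN=(all ⊤)   OUT={c:-; rest ⊤}
  B3:   IN=(all ⊤)   OUT={a:-; rest ⊤}
  B4:   IN={a:-; rest ⊤}   OUT={a:-, f:-; rest ⊤}
  B5:   IN={a:-, f:-; rest ⊤}   OUT={a:-; rest ⊤}

Merge at B2: IN[B2] = OUT[B1] = {a: ⊤, b: ⊤, c: ⊤, d: ⊤, e: ⊤, f: ⊤}
Applying B2's transfer function to that IN value gives OUT[B2] (row B2 above).

Answer: {a: ⊤, b: ⊤, c: -, d: ⊤, e: ⊤, f: ⊤}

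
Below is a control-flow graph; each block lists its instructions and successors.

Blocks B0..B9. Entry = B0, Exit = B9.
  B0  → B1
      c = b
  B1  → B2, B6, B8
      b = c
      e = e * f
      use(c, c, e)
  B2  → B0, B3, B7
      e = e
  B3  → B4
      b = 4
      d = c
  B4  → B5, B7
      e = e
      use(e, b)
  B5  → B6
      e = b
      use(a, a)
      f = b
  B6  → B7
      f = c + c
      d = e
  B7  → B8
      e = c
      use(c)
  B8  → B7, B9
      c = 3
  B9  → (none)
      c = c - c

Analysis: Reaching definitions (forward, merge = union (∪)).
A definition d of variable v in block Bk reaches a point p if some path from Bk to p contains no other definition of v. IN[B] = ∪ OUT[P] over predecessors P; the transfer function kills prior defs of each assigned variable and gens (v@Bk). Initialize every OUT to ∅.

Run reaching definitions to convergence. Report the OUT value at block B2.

Answer: {b@B1, c@B0, e@B2}

Trace:
Converged values:
  B0:   IN={b@B1, c@B0, e@B2}   OUT={b@B1, c@B0, e@B2}
  B1:   IN={b@B1, c@B0, e@B2}   OUT={b@B1, c@B0, e@B1}
  B2:   IN={b@B1, c@B0, e@B1}   OUT={b@B1, c@B0, e@B2}
  B3:   IN={b@B1, c@B0, e@B2}   OUT={b@B3, c@B0, d@B3, e@B2}
  B4:   IN={b@B3, c@B0, d@B3, e@B2}   OUT={b@B3, c@B0, d@B3, e@B4}
  B5:   IN={b@B3, c@B0, d@B3, e@B4}   OUT={b@B3, c@B0, d@B3, e@B5, f@B5}
  B6:   IN={b@B1, b@B3, c@B0, d@B3, e@B1, e@B5, f@B5}   OUT={b@B1, b@B3, c@B0, d@B6, e@B1, e@B5, f@B6}
  B7:   IN={b@B1, b@B3, c@B0, c@B8, d@B3, d@B6, e@B1, e@B2, e@B4, e@B5, e@B7, f@B6}   OUT={b@B1, b@B3, c@B0, c@B8, d@B3, d@B6, e@B7, f@B6}
  B8:   IN={b@B1, b@B3, c@B0, c@B8, d@B3, d@B6, e@B1, e@B7, f@B6}   OUT={b@B1, b@B3, c@B8, d@B3, d@B6, e@B1, e@B7, f@B6}
  B9:   IN={b@B1, b@B3, c@B8, d@B3, d@B6, e@B1, e@B7, f@B6}   OUT={b@B1, b@B3, c@B9, d@B3, d@B6, e@B1, e@B7, f@B6}

Merge at B2: IN[B2] = OUT[B1] = {b@B1, c@B0, e@B1}
Applying B2's transfer function to that IN value gives OUT[B2] (row B2 above).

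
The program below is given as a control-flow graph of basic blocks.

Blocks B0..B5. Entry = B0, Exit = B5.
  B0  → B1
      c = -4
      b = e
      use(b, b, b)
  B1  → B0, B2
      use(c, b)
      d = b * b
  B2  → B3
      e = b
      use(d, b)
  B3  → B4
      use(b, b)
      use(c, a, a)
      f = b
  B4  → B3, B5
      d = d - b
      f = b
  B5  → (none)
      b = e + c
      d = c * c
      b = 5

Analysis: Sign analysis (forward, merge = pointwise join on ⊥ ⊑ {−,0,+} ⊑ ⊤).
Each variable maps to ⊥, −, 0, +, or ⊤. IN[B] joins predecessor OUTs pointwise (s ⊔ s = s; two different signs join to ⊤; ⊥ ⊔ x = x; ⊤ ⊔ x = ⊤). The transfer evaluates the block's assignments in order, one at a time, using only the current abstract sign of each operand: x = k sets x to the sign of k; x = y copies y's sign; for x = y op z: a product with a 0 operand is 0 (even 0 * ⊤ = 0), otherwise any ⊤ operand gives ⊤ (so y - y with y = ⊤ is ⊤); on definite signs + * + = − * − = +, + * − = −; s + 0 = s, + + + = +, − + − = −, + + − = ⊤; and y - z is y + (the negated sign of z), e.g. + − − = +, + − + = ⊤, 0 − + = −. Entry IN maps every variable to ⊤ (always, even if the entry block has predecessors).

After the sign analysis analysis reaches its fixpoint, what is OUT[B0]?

Converged values:
  B0:  IN=(all ⊤)  OUT={c:-; rest ⊤}
  B1:  IN={c:-; rest ⊤}  OUT={c:-; rest ⊤}
  B2:  IN={c:-; rest ⊤}  OUT={c:-; rest ⊤}
  B3:  IN={c:-; rest ⊤}  OUT={c:-; rest ⊤}
  B4:  IN={c:-; rest ⊤}  OUT={c:-; rest ⊤}
  B5:  IN={c:-; rest ⊤}  OUT={b:+, c:-, d:+; rest ⊤}

Merge at B0 (entry node, so the boundary value (all ⊤) is joined with the incoming edge(s)): IN[B0] = (all ⊤) ⊔ OUT[B1] = {a: ⊤, b: ⊤, c: ⊤, d: ⊤, e: ⊤, f: ⊤}
Applying B0's transfer function to that IN value gives OUT[B0] (row B0 above).

Answer: {a: ⊤, b: ⊤, c: -, d: ⊤, e: ⊤, f: ⊤}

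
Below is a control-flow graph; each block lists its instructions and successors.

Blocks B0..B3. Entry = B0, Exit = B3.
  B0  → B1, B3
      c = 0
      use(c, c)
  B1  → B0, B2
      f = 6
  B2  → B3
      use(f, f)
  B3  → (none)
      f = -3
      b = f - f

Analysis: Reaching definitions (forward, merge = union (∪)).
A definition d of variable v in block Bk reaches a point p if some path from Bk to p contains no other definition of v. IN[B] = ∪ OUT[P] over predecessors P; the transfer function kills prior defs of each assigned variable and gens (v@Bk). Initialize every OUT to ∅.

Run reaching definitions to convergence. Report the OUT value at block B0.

Answer: {c@B0, f@B1}

Trace:
Per-block solution:
  B0:   IN={c@B0, f@B1}   OUT={c@B0, f@B1}
  B1:   IN={c@B0, f@B1}   OUT={c@B0, f@B1}
  B2:   IN={c@B0, f@B1}   OUT={c@B0, f@B1}
  B3:   IN={c@B0, f@B1}   OUT={b@B3, c@B0, f@B3}

Merge at B0 (entry node, so the boundary value {} is joined with the incoming edge(s)): IN[B0] = {} ⊔ OUT[B1] = {c@B0, f@B1}
Applying B0's transfer function to that IN value gives OUT[B0] (row B0 above).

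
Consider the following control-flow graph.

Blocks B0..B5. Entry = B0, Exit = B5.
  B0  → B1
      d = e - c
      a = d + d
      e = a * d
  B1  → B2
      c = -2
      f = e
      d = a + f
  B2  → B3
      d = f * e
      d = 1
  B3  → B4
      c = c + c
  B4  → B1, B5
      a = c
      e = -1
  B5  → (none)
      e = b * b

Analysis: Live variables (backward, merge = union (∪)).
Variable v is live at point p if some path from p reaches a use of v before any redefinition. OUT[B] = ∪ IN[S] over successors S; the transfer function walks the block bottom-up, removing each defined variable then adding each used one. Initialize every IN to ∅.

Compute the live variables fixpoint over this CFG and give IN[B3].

Answer: {b, c}

Trace:
Fixpoint table:
  B0: | IN={b, c, e} | OUT={a, b, e}
  B1: | IN={a, b, e} | OUT={b, c, e, f}
  B2: | IN={b, c, e, f} | OUT={b, c}
  B3: | IN={b, c} | OUT={b, c}
  B4: | IN={b, c} | OUT={a, b, e}
  B5: | IN={b} | OUT={}

Merge at B3: OUT[B3] = IN[B4] = {b, c}
Applying B3's transfer function to that OUT value gives IN[B3] (row B3 above).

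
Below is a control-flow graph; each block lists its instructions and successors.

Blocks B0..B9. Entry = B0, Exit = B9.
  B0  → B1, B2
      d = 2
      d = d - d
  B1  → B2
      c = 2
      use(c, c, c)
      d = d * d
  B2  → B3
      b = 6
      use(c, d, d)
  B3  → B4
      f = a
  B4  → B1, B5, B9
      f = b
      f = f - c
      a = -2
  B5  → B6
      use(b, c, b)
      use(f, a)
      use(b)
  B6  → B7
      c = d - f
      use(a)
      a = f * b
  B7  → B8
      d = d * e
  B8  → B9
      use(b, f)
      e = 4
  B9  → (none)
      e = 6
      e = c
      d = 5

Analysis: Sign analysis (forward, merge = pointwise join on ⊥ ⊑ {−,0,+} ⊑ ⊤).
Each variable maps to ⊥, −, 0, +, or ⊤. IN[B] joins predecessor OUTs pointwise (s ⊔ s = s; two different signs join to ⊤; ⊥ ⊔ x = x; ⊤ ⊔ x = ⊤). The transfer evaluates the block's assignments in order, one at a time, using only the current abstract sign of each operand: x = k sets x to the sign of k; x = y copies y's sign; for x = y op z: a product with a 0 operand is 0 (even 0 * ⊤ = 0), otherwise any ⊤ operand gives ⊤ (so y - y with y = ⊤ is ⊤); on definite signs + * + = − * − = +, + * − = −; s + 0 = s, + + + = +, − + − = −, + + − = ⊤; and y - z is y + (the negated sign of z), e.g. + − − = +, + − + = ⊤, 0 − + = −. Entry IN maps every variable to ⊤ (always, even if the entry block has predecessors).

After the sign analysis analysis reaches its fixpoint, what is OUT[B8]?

Converged values:
  B0:  IN=(all ⊤)  OUT=(all ⊤)
  B1:  IN=(all ⊤)  OUT={c:+; rest ⊤}
  B2:  IN=(all ⊤)  OUT={b:+; rest ⊤}
  B3:  IN={b:+; rest ⊤}  OUT={b:+; rest ⊤}
  B4:  IN={b:+; rest ⊤}  OUT={a:-, b:+; rest ⊤}
  B5:  IN={a:-, b:+; rest ⊤}  OUT={a:-, b:+; rest ⊤}
  B6:  IN={a:-, b:+; rest ⊤}  OUT={b:+; rest ⊤}
  B7:  IN={b:+; rest ⊤}  OUT={b:+; rest ⊤}
  B8:  IN={b:+; rest ⊤}  OUT={b:+, e:+; rest ⊤}
  B9:  IN={b:+; rest ⊤}  OUT={b:+, d:+; rest ⊤}

Merge at B8: IN[B8] = OUT[B7] = {a: ⊤, b: +, c: ⊤, d: ⊤, e: ⊤, f: ⊤}
Applying B8's transfer function to that IN value gives OUT[B8] (row B8 above).

Answer: {a: ⊤, b: +, c: ⊤, d: ⊤, e: +, f: ⊤}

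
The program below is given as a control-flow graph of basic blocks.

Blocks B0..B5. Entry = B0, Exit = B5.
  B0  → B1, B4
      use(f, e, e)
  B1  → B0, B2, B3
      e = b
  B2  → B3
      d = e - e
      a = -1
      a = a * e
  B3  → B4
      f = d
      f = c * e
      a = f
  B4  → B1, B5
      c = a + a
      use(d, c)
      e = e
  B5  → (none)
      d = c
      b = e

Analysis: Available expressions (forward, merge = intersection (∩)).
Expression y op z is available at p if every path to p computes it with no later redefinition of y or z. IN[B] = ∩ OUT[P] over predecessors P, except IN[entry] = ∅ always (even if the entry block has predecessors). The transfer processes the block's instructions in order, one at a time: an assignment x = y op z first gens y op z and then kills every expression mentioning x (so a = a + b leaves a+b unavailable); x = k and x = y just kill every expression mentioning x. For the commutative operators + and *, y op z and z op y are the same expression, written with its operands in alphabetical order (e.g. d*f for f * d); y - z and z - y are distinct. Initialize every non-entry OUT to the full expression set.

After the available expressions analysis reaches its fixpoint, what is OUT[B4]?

Fixpoint table:
  B0:   IN={}   OUT={}
  B1:   IN={}   OUT={}
  B2:   IN={}   OUT={e-e}
  B3:   IN={}   OUT={c*e}
  B4:   IN={}   OUT={a+a}
  B5:   IN={a+a}   OUT={a+a}

Merge at B4: IN[B4] = OUT[B0] ∩ OUT[B3] = {}
Applying B4's transfer function to that IN value gives OUT[B4] (row B4 above).

Answer: {a+a}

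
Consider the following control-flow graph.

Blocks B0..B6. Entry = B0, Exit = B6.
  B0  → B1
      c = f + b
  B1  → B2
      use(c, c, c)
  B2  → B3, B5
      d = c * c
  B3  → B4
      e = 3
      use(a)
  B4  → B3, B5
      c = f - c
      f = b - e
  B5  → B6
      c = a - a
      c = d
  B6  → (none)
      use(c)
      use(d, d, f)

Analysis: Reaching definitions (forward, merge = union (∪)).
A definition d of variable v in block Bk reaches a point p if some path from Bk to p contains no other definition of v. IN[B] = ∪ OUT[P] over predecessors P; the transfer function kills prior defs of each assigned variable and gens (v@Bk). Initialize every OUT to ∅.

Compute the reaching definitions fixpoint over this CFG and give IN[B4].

Converged values:
  B0:  IN={}  OUT={c@B0}
  B1:  IN={c@B0}  OUT={c@B0}
  B2:  IN={c@B0}  OUT={c@B0, d@B2}
  B3:  IN={c@B0, c@B4, d@B2, e@B3, f@B4}  OUT={c@B0, c@B4, d@B2, e@B3, f@B4}
  B4:  IN={c@B0, c@B4, d@B2, e@B3, f@B4}  OUT={c@B4, d@B2, e@B3, f@B4}
  B5:  IN={c@B0, c@B4, d@B2, e@B3, f@B4}  OUT={c@B5, d@B2, e@B3, f@B4}
  B6:  IN={c@B5, d@B2, e@B3, f@B4}  OUT={c@B5, d@B2, e@B3, f@B4}

Merge at B4: IN[B4] = OUT[B3] = {c@B0, c@B4, d@B2, e@B3, f@B4}

Answer: {c@B0, c@B4, d@B2, e@B3, f@B4}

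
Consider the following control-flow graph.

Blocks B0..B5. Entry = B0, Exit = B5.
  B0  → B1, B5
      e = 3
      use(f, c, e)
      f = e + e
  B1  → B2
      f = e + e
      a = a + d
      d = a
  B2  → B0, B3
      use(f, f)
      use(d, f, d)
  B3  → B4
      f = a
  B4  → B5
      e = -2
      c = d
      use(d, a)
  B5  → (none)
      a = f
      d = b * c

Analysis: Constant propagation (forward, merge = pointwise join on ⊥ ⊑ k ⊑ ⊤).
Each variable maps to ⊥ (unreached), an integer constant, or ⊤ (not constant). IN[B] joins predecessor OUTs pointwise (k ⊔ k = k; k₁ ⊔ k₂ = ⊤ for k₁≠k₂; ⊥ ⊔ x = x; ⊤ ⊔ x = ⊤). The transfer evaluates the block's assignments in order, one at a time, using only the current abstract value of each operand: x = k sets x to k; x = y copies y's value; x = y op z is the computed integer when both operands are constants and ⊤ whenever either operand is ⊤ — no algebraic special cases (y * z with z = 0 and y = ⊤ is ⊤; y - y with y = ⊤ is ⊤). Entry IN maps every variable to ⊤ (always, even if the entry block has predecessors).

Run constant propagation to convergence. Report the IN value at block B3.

Answer: {a: ⊤, b: ⊤, c: ⊤, d: ⊤, e: 3, f: 6}

Working:
Per-block solution:
  B0:  IN=(all ⊤)  OUT={e:3, f:6; rest ⊤}
  B1:  IN={e:3, f:6; rest ⊤}  OUT={e:3, f:6; rest ⊤}
  B2:  IN={e:3, f:6; rest ⊤}  OUT={e:3, f:6; rest ⊤}
  B3:  IN={e:3, f:6; rest ⊤}  OUT={e:3; rest ⊤}
  B4:  IN={e:3; rest ⊤}  OUT={e:-2; rest ⊤}
  B5:  IN=(all ⊤)  OUT=(all ⊤)

Merge at B3: IN[B3] = OUT[B2] = {a: ⊤, b: ⊤, c: ⊤, d: ⊤, e: 3, f: 6}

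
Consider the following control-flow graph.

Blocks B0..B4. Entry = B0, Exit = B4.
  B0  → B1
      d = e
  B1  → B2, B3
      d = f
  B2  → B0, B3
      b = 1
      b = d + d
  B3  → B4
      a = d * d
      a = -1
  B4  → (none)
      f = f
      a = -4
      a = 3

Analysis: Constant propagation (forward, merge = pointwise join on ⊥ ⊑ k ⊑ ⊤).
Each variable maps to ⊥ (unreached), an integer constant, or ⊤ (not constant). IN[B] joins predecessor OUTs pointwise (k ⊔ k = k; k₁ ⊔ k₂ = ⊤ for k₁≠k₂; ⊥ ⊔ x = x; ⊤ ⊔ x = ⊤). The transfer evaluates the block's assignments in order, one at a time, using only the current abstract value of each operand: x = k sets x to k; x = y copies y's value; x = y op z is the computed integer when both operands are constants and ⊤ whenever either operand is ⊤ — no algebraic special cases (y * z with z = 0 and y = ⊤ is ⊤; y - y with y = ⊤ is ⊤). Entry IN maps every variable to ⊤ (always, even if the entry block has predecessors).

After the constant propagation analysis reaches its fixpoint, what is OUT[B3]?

Fixpoint table:
  B0:   IN=(all ⊤)   OUT=(all ⊤)
  B1:   IN=(all ⊤)   OUT=(all ⊤)
  B2:   IN=(all ⊤)   OUT=(all ⊤)
  B3:   IN=(all ⊤)   OUT={a:-1; rest ⊤}
  B4:   IN={a:-1; rest ⊤}   OUT={a:3; rest ⊤}

Merge at B3: IN[B3] = OUT[B1] ⊔ OUT[B2] = {a: ⊤, b: ⊤, c: ⊤, d: ⊤, e: ⊤, f: ⊤}
Applying B3's transfer function to that IN value gives OUT[B3] (row B3 above).

Answer: {a: -1, b: ⊤, c: ⊤, d: ⊤, e: ⊤, f: ⊤}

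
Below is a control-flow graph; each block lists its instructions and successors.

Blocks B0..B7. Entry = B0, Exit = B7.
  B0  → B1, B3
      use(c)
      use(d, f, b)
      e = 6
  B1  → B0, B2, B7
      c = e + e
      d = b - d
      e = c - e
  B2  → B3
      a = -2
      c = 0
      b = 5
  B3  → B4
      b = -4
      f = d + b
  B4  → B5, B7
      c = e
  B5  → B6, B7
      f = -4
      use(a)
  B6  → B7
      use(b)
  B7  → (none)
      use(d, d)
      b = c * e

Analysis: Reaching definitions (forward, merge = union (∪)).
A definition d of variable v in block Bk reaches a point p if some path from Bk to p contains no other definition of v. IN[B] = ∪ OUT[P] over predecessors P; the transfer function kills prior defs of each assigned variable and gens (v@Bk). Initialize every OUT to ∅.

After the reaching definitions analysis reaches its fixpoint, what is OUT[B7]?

Answer: {a@B2, b@B7, c@B1, c@B4, d@B1, e@B0, e@B1, f@B3, f@B5}

Working:
Per-block solution:
  B0:  IN={c@B1, d@B1, e@B1}  OUT={c@B1, d@B1, e@B0}
  B1:  IN={c@B1, d@B1, e@B0}  OUT={c@B1, d@B1, e@B1}
  B2:  IN={c@B1, d@B1, e@B1}  OUT={a@B2, b@B2, c@B2, d@B1, e@B1}
  B3:  IN={a@B2, b@B2, c@B1, c@B2, d@B1, e@B0, e@B1}  OUT={a@B2, b@B3, c@B1, c@B2, d@B1, e@B0, e@B1, f@B3}
  B4:  IN={a@B2, b@B3, c@B1, c@B2, d@B1, e@B0, e@B1, f@B3}  OUT={a@B2, b@B3, c@B4, d@B1, e@B0, e@B1, f@B3}
  B5:  IN={a@B2, b@B3, c@B4, d@B1, e@B0, e@B1, f@B3}  OUT={a@B2, b@B3, c@B4, d@B1, e@B0, e@B1, f@B5}
  B6:  IN={a@B2, b@B3, c@B4, d@B1, e@B0, e@B1, f@B5}  OUT={a@B2, b@B3, c@B4, d@B1, e@B0, e@B1, f@B5}
  B7:  IN={a@B2, b@B3, c@B1, c@B4, d@B1, e@B0, e@B1, f@B3, f@B5}  OUT={a@B2, b@B7, c@B1, c@B4, d@B1, e@B0, e@B1, f@B3, f@B5}

Merge at B7: IN[B7] = OUT[B1] ⊔ OUT[B4] ⊔ OUT[B5] ⊔ OUT[B6] = {a@B2, b@B3, c@B1, c@B4, d@B1, e@B0, e@B1, f@B3, f@B5}
Applying B7's transfer function to that IN value gives OUT[B7] (row B7 above).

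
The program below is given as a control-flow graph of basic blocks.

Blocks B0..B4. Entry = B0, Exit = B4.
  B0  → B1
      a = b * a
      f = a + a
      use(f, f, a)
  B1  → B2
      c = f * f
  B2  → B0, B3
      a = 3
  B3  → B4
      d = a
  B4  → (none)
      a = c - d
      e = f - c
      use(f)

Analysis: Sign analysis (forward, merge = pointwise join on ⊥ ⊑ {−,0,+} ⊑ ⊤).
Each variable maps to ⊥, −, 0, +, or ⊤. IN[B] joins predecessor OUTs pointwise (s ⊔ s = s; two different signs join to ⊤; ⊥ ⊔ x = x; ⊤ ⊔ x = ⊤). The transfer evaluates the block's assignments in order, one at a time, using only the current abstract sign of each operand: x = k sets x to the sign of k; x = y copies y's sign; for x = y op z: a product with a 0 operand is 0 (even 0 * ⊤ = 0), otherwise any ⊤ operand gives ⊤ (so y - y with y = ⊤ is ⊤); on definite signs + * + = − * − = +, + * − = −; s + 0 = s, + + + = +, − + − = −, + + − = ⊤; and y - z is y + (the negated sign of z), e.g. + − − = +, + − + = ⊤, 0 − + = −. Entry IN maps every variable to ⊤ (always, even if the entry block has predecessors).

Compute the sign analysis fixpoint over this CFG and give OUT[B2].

Answer: {a: +, b: ⊤, c: ⊤, d: ⊤, e: ⊤, f: ⊤}

Derivation:
Fixpoint table:
  B0:  IN=(all ⊤)  OUT=(all ⊤)
  B1:  IN=(all ⊤)  OUT=(all ⊤)
  B2:  IN=(all ⊤)  OUT={a:+; rest ⊤}
  B3:  IN={a:+; rest ⊤}  OUT={a:+, d:+; rest ⊤}
  B4:  IN={a:+, d:+; rest ⊤}  OUT={d:+; rest ⊤}

Merge at B2: IN[B2] = OUT[B1] = {a: ⊤, b: ⊤, c: ⊤, d: ⊤, e: ⊤, f: ⊤}
Applying B2's transfer function to that IN value gives OUT[B2] (row B2 above).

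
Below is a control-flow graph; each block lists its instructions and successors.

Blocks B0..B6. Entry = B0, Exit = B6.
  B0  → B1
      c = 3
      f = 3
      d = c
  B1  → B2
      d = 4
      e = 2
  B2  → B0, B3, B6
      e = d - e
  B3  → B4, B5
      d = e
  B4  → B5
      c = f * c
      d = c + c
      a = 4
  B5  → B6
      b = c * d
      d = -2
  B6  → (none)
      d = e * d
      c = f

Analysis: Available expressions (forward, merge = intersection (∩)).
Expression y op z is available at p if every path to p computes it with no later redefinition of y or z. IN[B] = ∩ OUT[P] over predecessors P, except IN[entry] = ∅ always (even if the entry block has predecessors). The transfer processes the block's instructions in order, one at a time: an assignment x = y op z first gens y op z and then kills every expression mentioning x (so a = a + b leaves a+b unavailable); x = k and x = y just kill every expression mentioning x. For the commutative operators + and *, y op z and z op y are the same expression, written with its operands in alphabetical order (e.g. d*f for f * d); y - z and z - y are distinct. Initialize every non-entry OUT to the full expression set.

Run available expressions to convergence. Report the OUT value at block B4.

Fixpoint table:
  B0: | IN={} | OUT={}
  B1: | IN={} | OUT={}
  B2: | IN={} | OUT={}
  B3: | IN={} | OUT={}
  B4: | IN={} | OUT={c+c}
  B5: | IN={} | OUT={}
  B6: | IN={} | OUT={}

Merge at B4: IN[B4] = OUT[B3] = {}
Applying B4's transfer function to that IN value gives OUT[B4] (row B4 above).

Answer: {c+c}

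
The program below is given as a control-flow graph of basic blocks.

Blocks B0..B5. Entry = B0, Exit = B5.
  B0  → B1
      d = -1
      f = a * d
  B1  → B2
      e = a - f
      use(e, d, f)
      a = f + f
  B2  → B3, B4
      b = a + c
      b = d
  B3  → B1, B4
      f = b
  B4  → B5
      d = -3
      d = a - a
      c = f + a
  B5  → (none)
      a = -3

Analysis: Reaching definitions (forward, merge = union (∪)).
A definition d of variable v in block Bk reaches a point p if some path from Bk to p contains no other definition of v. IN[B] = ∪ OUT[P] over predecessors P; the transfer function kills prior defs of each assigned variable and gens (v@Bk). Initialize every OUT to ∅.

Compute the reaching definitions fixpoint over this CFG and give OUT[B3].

Answer: {a@B1, b@B2, d@B0, e@B1, f@B3}

Working:
Fixpoint table:
  B0: | IN={} | OUT={d@B0, f@B0}
  B1: | IN={a@B1, b@B2, d@B0, e@B1, f@B0, f@B3} | OUT={a@B1, b@B2, d@B0, e@B1, f@B0, f@B3}
  B2: | IN={a@B1, b@B2, d@B0, e@B1, f@B0, f@B3} | OUT={a@B1, b@B2, d@B0, e@B1, f@B0, f@B3}
  B3: | IN={a@B1, b@B2, d@B0, e@B1, f@B0, f@B3} | OUT={a@B1, b@B2, d@B0, e@B1, f@B3}
  B4: | IN={a@B1, b@B2, d@B0, e@B1, f@B0, f@B3} | OUT={a@B1, b@B2, c@B4, d@B4, e@B1, f@B0, f@B3}
  B5: | IN={a@B1, b@B2, c@B4, d@B4, e@B1, f@B0, f@B3} | OUT={a@B5, b@B2, c@B4, d@B4, e@B1, f@B0, f@B3}

Merge at B3: IN[B3] = OUT[B2] = {a@B1, b@B2, d@B0, e@B1, f@B0, f@B3}
Applying B3's transfer function to that IN value gives OUT[B3] (row B3 above).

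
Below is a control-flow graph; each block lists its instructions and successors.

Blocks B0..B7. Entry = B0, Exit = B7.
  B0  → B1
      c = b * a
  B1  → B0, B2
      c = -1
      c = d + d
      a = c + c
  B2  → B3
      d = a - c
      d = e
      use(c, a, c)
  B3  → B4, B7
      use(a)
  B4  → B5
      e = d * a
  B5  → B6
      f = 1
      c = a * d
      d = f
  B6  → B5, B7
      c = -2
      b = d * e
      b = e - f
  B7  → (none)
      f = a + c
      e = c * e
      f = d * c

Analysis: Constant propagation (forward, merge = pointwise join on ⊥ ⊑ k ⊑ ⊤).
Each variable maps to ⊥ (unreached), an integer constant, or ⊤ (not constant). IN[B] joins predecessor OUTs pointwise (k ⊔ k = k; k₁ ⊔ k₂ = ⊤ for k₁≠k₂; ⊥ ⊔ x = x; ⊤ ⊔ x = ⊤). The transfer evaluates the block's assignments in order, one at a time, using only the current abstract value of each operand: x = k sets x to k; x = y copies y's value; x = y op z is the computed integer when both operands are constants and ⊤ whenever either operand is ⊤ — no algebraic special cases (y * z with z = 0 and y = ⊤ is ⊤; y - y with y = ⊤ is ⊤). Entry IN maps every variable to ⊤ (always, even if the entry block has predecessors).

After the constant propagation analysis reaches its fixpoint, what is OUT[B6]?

Fixpoint table:
  B0: | IN=(all ⊤) | OUT=(all ⊤)
  B1: | IN=(all ⊤) | OUT=(all ⊤)
  B2: | IN=(all ⊤) | OUT=(all ⊤)
  B3: | IN=(all ⊤) | OUT=(all ⊤)
  B4: | IN=(all ⊤) | OUT=(all ⊤)
  B5: | IN=(all ⊤) | OUT={d:1, f:1; rest ⊤}
  B6: | IN={d:1, f:1; rest ⊤} | OUT={c:-2, d:1, f:1; rest ⊤}
  B7: | IN=(all ⊤) | OUT=(all ⊤)

Merge at B6: IN[B6] = OUT[B5] = {a: ⊤, b: ⊤, c: ⊤, d: 1, e: ⊤, f: 1}
Applying B6's transfer function to that IN value gives OUT[B6] (row B6 above).

Answer: {a: ⊤, b: ⊤, c: -2, d: 1, e: ⊤, f: 1}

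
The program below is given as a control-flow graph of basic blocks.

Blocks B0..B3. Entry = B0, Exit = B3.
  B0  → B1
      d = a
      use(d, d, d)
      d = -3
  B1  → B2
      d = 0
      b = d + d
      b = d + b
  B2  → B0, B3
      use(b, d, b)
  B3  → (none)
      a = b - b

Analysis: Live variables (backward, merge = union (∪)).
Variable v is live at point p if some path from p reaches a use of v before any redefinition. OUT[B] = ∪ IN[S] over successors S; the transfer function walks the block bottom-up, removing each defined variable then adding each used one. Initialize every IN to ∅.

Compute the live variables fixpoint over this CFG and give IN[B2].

Per-block solution:
  B0:   IN={a}   OUT={a}
  B1:   IN={a}   OUT={a, b, d}
  B2:   IN={a, b, d}   OUT={a, b}
  B3:   IN={b}   OUT={}

Merge at B2: OUT[B2] = IN[B0] ⊔ IN[B3] = {a, b}
Applying B2's transfer function to that OUT value gives IN[B2] (row B2 above).

Answer: {a, b, d}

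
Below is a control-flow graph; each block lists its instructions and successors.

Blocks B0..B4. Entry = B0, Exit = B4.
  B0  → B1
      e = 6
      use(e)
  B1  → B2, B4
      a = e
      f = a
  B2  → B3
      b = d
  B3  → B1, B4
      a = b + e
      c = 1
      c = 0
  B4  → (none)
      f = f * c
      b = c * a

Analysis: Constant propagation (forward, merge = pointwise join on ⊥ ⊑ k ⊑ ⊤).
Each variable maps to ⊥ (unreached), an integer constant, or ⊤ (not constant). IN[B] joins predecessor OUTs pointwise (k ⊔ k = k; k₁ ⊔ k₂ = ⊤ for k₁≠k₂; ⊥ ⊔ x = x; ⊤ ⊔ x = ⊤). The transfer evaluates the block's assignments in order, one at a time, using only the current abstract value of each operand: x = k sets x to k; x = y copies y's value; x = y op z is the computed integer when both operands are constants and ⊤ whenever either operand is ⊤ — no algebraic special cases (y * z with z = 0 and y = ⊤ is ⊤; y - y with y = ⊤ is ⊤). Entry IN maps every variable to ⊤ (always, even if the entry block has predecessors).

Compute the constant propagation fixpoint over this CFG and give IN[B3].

Fixpoint table:
  B0: | IN=(all ⊤) | OUT={e:6; rest ⊤}
  B1: | IN={e:6; rest ⊤} | OUT={a:6, e:6, f:6; rest ⊤}
  B2: | IN={a:6, e:6, f:6; rest ⊤} | OUT={a:6, e:6, f:6; rest ⊤}
  B3: | IN={a:6, e:6, f:6; rest ⊤} | OUT={c:0, e:6, f:6; rest ⊤}
  B4: | IN={e:6, f:6; rest ⊤} | OUT={e:6; rest ⊤}

Merge at B3: IN[B3] = OUT[B2] = {a: 6, b: ⊤, c: ⊤, d: ⊤, e: 6, f: 6}

Answer: {a: 6, b: ⊤, c: ⊤, d: ⊤, e: 6, f: 6}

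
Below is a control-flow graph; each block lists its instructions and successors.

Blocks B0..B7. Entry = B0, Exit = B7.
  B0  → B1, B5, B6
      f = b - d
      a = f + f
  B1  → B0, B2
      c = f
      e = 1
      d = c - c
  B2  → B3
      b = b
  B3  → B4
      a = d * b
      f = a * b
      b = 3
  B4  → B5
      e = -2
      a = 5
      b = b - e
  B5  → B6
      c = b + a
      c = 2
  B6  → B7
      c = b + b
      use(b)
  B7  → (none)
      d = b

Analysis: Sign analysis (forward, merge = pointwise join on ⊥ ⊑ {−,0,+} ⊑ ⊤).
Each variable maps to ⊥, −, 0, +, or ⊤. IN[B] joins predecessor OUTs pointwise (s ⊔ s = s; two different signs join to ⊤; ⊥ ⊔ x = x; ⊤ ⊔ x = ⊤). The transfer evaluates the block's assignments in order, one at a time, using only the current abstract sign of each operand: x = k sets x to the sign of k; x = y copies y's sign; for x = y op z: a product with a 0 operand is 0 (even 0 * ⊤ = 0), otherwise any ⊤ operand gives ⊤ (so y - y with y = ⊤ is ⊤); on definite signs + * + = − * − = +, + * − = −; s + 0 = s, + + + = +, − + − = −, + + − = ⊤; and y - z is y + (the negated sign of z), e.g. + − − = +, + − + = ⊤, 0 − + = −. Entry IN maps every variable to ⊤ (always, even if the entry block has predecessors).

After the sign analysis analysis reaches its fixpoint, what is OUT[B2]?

Answer: {a: ⊤, b: ⊤, c: ⊤, d: ⊤, e: +, f: ⊤}

Derivation:
Fixpoint table:
  B0: | IN=(all ⊤) | OUT=(all ⊤)
  B1: | IN=(all ⊤) | OUT={e:+; rest ⊤}
  B2: | IN={e:+; rest ⊤} | OUT={e:+; rest ⊤}
  B3: | IN={e:+; rest ⊤} | OUT={b:+, e:+; rest ⊤}
  B4: | IN={b:+, e:+; rest ⊤} | OUT={a:+, b:+, e:-; rest ⊤}
  B5: | IN=(all ⊤) | OUT={c:+; rest ⊤}
  B6: | IN=(all ⊤) | OUT=(all ⊤)
  B7: | IN=(all ⊤) | OUT=(all ⊤)

Merge at B2: IN[B2] = OUT[B1] = {a: ⊤, b: ⊤, c: ⊤, d: ⊤, e: +, f: ⊤}
Applying B2's transfer function to that IN value gives OUT[B2] (row B2 above).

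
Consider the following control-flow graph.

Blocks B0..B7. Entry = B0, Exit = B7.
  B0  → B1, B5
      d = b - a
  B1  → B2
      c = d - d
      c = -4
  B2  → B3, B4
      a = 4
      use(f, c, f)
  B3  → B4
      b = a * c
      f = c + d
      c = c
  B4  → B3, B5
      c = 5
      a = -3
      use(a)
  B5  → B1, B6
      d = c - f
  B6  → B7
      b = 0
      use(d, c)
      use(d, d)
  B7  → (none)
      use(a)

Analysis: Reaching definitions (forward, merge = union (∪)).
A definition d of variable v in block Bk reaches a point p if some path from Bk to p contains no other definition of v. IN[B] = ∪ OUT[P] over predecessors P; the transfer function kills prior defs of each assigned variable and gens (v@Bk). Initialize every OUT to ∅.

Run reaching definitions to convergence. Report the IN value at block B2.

Converged values:
  B0:   IN={}   OUT={d@B0}
  B1:   IN={a@B4, b@B3, c@B4, d@B0, d@B5, f@B3}   OUT={a@B4, b@B3, c@B1, d@B0, d@B5, f@B3}
  B2:   IN={a@B4, b@B3, c@B1, d@B0, d@B5, f@B3}   OUT={a@B2, b@B3, c@B1, d@B0, d@B5, f@B3}
  B3:   IN={a@B2, a@B4, b@B3, c@B1, c@B4, d@B0, d@B5, f@B3}   OUT={a@B2, a@B4, b@B3, c@B3, d@B0, d@B5, f@B3}
  B4:   IN={a@B2, a@B4, b@B3, c@B1, c@B3, d@B0, d@B5, f@B3}   OUT={a@B4, b@B3, c@B4, d@B0, d@B5, f@B3}
  B5:   IN={a@B4, b@B3, c@B4, d@B0, d@B5, f@B3}   OUT={a@B4, b@B3, c@B4, d@B5, f@B3}
  B6:   IN={a@B4, b@B3, c@B4, d@B5, f@B3}   OUT={a@B4, b@B6, c@B4, d@B5, f@B3}
  B7:   IN={a@B4, b@B6, c@B4, d@B5, f@B3}   OUT={a@B4, b@B6, c@B4, d@B5, f@B3}

Merge at B2: IN[B2] = OUT[B1] = {a@B4, b@B3, c@B1, d@B0, d@B5, f@B3}

Answer: {a@B4, b@B3, c@B1, d@B0, d@B5, f@B3}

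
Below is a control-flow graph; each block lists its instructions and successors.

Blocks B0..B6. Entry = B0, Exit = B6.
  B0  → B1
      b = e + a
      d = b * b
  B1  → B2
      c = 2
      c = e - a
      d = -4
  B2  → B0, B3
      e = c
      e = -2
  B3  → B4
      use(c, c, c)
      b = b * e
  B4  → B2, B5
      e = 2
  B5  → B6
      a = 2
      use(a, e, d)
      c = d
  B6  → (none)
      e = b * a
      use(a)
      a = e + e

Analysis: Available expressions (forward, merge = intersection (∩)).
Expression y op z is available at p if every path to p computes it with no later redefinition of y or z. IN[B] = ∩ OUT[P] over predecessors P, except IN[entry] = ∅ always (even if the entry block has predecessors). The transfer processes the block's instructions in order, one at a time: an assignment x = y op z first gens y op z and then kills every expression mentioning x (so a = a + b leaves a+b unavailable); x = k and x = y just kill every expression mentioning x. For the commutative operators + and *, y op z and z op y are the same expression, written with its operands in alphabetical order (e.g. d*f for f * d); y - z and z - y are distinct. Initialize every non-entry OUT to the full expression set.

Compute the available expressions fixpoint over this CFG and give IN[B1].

Answer: {a+e, b*b}

Working:
Converged values:
  B0: | IN={} | OUT={a+e, b*b}
  B1: | IN={a+e, b*b} | OUT={a+e, b*b, e-a}
  B2: | IN={} | OUT={}
  B3: | IN={} | OUT={}
  B4: | IN={} | OUT={}
  B5: | IN={} | OUT={}
  B6: | IN={} | OUT={e+e}

Merge at B1: IN[B1] = OUT[B0] = {a+e, b*b}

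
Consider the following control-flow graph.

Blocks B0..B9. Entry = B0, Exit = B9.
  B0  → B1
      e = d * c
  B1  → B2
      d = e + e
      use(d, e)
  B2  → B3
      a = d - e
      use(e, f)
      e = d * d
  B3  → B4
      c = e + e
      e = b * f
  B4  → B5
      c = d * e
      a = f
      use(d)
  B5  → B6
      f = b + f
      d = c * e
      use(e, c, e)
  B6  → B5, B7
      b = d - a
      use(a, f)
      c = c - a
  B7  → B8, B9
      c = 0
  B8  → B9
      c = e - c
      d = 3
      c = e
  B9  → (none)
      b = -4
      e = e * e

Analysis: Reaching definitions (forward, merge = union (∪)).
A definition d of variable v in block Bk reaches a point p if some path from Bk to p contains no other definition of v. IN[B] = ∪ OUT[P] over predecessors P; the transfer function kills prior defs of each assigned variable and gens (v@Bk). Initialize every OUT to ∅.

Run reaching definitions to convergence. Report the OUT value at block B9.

Answer: {a@B4, b@B9, c@B7, c@B8, d@B5, d@B8, e@B9, f@B5}

Working:
Fixpoint table:
  B0:  IN={}  OUT={e@B0}
  B1:  IN={e@B0}  OUT={d@B1, e@B0}
  B2:  IN={d@B1, e@B0}  OUT={a@B2, d@B1, e@B2}
  B3:  IN={a@B2, d@B1, e@B2}  OUT={a@B2, c@B3, d@B1, e@B3}
  B4:  IN={a@B2, c@B3, d@B1, e@B3}  OUT={a@B4, c@B4, d@B1, e@B3}
  B5:  IN={a@B4, b@B6, c@B4, c@B6, d@B1, d@B5, e@B3, f@B5}  OUT={a@B4, b@B6, c@B4, c@B6, d@B5, e@B3, f@B5}
  B6:  IN={a@B4, b@B6, c@B4, c@B6, d@B5, e@B3, f@B5}  OUT={a@B4, b@B6, c@B6, d@B5, e@B3, f@B5}
  B7:  IN={a@B4, b@B6, c@B6, d@B5, e@B3, f@B5}  OUT={a@B4, b@B6, c@B7, d@B5, e@B3, f@B5}
  B8:  IN={a@B4, b@B6, c@B7, d@B5, e@B3, f@B5}  OUT={a@B4, b@B6, c@B8, d@B8, e@B3, f@B5}
  B9:  IN={a@B4, b@B6, c@B7, c@B8, d@B5, d@B8, e@B3, f@B5}  OUT={a@B4, b@B9, c@B7, c@B8, d@B5, d@B8, e@B9, f@B5}

Merge at B9: IN[B9] = OUT[B7] ⊔ OUT[B8] = {a@B4, b@B6, c@B7, c@B8, d@B5, d@B8, e@B3, f@B5}
Applying B9's transfer function to that IN value gives OUT[B9] (row B9 above).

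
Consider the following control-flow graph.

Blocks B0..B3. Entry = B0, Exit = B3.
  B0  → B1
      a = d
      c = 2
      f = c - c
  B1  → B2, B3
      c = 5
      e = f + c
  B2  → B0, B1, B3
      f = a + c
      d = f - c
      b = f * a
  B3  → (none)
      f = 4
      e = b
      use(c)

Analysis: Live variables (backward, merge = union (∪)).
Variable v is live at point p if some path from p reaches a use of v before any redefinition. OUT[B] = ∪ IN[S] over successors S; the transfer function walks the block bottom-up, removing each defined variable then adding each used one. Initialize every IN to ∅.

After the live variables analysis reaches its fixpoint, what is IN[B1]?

Answer: {a, b, f}

Trace:
Per-block solution:
  B0:  IN={b, d}  OUT={a, b, f}
  B1:  IN={a, b, f}  OUT={a, b, c}
  B2:  IN={a, c}  OUT={a, b, c, d, f}
  B3:  IN={b, c}  OUT={}

Merge at B1: OUT[B1] = IN[B2] ⊔ IN[B3] = {a, b, c}
Applying B1's transfer function to that OUT value gives IN[B1] (row B1 above).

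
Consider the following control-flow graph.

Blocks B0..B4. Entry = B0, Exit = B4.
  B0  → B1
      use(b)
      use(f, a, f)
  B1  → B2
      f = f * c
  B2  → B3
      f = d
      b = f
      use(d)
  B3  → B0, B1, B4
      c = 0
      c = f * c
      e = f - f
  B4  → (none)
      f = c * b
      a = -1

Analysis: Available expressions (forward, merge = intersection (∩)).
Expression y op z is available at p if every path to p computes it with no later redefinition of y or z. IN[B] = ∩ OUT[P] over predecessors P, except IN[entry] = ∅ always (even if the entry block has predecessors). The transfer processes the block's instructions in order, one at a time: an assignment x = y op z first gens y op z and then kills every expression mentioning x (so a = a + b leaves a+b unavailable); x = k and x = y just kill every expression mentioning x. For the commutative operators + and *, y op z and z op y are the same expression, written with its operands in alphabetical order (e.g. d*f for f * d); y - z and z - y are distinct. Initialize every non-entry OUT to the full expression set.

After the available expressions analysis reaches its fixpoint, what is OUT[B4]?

Fixpoint table:
  B0:   IN={}   OUT={}
  B1:   IN={}   OUT={}
  B2:   IN={}   OUT={}
  B3:   IN={}   OUT={f-f}
  B4:   IN={f-f}   OUT={b*c}

Merge at B4: IN[B4] = OUT[B3] = {f-f}
Applying B4's transfer function to that IN value gives OUT[B4] (row B4 above).

Answer: {b*c}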